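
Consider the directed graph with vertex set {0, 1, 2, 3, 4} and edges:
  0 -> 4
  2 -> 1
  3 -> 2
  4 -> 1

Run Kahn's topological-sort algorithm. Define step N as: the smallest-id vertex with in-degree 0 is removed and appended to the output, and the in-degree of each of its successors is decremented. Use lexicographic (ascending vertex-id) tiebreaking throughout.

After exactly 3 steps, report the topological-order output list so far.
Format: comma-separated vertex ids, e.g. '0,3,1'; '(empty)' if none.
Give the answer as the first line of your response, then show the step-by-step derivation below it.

0,3,2

step 1: output 0; order=[0]; indeg=(0,2,1,0,0)
step 2: output 3; order=[0,3]; indeg=(0,2,0,0,0)
step 3: output 2; order=[0,3,2]; indeg=(0,1,0,0,0)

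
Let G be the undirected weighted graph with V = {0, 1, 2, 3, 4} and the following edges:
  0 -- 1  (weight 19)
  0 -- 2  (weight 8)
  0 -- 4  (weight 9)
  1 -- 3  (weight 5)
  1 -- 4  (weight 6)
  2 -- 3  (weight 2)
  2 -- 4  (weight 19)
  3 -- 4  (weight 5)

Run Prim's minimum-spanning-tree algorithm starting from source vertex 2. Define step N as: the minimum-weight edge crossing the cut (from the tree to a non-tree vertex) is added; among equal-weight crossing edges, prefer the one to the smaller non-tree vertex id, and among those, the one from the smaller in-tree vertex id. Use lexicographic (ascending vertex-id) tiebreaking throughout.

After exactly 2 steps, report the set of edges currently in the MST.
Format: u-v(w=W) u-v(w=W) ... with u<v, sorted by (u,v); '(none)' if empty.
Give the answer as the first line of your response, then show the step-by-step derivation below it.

1-3(w=5) 2-3(w=2)

step 1: add edge 2-3 (w=2); MST = {2-3(w=2)}
step 2: add edge 1-3 (w=5); MST = {1-3(w=5) 2-3(w=2)}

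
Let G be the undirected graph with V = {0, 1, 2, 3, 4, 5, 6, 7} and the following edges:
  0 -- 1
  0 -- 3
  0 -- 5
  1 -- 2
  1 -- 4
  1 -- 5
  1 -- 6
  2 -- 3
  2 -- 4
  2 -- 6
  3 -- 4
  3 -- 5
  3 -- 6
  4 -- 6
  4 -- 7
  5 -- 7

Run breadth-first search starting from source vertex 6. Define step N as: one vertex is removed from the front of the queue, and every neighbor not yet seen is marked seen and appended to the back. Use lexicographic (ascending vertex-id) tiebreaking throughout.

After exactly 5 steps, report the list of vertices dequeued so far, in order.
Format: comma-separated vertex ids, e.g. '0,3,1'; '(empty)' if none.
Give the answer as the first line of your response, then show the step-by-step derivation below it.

6,1,2,3,4

step 1: dequeue 6; queue=[1,2,3,4]; order=6
step 2: dequeue 1; queue=[2,3,4,0,5]; order=6,1
step 3: dequeue 2; queue=[3,4,0,5]; order=6,1,2
step 4: dequeue 3; queue=[4,0,5]; order=6,1,2,3
step 5: dequeue 4; queue=[0,5,7]; order=6,1,2,3,4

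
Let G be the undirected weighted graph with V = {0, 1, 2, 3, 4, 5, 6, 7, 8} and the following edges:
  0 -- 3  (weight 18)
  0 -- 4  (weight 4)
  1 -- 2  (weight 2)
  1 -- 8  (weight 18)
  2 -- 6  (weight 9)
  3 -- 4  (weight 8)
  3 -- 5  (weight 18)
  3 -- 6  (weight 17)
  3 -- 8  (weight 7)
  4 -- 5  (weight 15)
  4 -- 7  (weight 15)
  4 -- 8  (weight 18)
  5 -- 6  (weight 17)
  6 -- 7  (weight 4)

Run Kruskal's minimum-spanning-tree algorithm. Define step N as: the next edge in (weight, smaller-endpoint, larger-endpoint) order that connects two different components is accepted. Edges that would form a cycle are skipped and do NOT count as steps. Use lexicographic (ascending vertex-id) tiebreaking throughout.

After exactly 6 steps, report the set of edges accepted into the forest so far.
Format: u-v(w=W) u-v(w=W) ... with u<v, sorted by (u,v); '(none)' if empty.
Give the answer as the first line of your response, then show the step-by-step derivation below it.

0-4(w=4) 1-2(w=2) 2-6(w=9) 3-4(w=8) 3-8(w=7) 6-7(w=4)

step 1: add edge 1-2 (w=2); MST = {1-2(w=2)}
step 2: add edge 0-4 (w=4); MST = {0-4(w=4) 1-2(w=2)}
step 3: add edge 6-7 (w=4); MST = {0-4(w=4) 1-2(w=2) 6-7(w=4)}
step 4: add edge 3-8 (w=7); MST = {0-4(w=4) 1-2(w=2) 3-8(w=7) 6-7(w=4)}
step 5: add edge 3-4 (w=8); MST = {0-4(w=4) 1-2(w=2) 3-4(w=8) 3-8(w=7) 6-7(w=4)}
step 6: add edge 2-6 (w=9); MST = {0-4(w=4) 1-2(w=2) 2-6(w=9) 3-4(w=8) 3-8(w=7) 6-7(w=4)}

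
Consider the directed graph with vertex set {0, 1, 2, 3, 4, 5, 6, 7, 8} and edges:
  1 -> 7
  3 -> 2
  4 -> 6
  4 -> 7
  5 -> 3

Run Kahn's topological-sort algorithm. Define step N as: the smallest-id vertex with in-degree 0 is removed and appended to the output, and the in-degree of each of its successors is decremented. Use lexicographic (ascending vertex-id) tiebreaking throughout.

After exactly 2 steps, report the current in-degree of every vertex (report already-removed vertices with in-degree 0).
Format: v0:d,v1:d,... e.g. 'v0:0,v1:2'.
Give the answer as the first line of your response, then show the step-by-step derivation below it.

v0:0,v1:0,v2:1,v3:1,v4:0,v5:0,v6:1,v7:1,v8:0

step 1: output 0; order=[0]; indeg=(0,0,1,1,0,0,1,2,0)
step 2: output 1; order=[0,1]; indeg=(0,0,1,1,0,0,1,1,0)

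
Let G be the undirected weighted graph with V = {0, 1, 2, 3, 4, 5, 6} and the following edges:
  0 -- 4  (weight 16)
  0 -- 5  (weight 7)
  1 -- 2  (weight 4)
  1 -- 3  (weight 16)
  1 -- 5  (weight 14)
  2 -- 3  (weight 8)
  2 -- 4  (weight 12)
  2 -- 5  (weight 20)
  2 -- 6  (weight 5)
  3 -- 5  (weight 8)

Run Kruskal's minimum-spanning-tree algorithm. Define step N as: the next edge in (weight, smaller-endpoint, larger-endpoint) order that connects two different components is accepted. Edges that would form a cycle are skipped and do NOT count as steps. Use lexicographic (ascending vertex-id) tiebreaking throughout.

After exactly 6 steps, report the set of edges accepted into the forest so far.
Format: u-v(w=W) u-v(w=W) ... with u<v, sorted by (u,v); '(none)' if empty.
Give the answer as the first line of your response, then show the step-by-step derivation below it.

0-5(w=7) 1-2(w=4) 2-3(w=8) 2-4(w=12) 2-6(w=5) 3-5(w=8)

step 1: add edge 1-2 (w=4); MST = {1-2(w=4)}
step 2: add edge 2-6 (w=5); MST = {1-2(w=4) 2-6(w=5)}
step 3: add edge 0-5 (w=7); MST = {0-5(w=7) 1-2(w=4) 2-6(w=5)}
step 4: add edge 2-3 (w=8); MST = {0-5(w=7) 1-2(w=4) 2-3(w=8) 2-6(w=5)}
step 5: add edge 3-5 (w=8); MST = {0-5(w=7) 1-2(w=4) 2-3(w=8) 2-6(w=5) 3-5(w=8)}
step 6: add edge 2-4 (w=12); MST = {0-5(w=7) 1-2(w=4) 2-3(w=8) 2-4(w=12) 2-6(w=5) 3-5(w=8)}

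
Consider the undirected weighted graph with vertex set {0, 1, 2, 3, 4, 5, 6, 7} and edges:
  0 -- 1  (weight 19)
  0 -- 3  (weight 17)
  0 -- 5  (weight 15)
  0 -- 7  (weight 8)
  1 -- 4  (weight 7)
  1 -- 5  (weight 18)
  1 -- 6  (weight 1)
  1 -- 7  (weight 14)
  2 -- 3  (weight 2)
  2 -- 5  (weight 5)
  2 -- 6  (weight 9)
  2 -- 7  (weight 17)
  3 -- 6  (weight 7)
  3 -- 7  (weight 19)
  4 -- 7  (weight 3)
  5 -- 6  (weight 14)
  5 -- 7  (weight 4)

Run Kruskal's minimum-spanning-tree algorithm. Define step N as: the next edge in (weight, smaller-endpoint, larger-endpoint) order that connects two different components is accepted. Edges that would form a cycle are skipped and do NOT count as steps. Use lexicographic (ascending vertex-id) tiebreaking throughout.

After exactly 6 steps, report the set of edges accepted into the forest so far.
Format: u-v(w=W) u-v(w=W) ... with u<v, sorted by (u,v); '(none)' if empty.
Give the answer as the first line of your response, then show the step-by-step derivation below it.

1-4(w=7) 1-6(w=1) 2-3(w=2) 2-5(w=5) 4-7(w=3) 5-7(w=4)

step 1: add edge 1-6 (w=1); MST = {1-6(w=1)}
step 2: add edge 2-3 (w=2); MST = {1-6(w=1) 2-3(w=2)}
step 3: add edge 4-7 (w=3); MST = {1-6(w=1) 2-3(w=2) 4-7(w=3)}
step 4: add edge 5-7 (w=4); MST = {1-6(w=1) 2-3(w=2) 4-7(w=3) 5-7(w=4)}
step 5: add edge 2-5 (w=5); MST = {1-6(w=1) 2-3(w=2) 2-5(w=5) 4-7(w=3) 5-7(w=4)}
step 6: add edge 1-4 (w=7); MST = {1-4(w=7) 1-6(w=1) 2-3(w=2) 2-5(w=5) 4-7(w=3) 5-7(w=4)}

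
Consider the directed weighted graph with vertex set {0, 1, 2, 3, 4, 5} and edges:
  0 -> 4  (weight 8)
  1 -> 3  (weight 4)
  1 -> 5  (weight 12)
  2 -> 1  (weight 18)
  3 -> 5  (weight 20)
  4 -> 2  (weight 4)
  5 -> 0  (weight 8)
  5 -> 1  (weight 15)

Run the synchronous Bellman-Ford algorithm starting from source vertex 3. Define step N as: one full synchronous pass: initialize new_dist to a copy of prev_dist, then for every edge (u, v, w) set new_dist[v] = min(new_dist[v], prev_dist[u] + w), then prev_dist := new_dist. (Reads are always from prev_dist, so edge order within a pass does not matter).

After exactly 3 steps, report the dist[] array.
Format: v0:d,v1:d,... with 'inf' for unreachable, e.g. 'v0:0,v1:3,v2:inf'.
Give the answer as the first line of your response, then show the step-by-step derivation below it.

v0:28,v1:35,v2:inf,v3:0,v4:36,v5:20

step 1: dist = v0:inf,v1:inf,v2:inf,v3:0,v4:inf,v5:20
step 2: dist = v0:28,v1:35,v2:inf,v3:0,v4:inf,v5:20
step 3: dist = v0:28,v1:35,v2:inf,v3:0,v4:36,v5:20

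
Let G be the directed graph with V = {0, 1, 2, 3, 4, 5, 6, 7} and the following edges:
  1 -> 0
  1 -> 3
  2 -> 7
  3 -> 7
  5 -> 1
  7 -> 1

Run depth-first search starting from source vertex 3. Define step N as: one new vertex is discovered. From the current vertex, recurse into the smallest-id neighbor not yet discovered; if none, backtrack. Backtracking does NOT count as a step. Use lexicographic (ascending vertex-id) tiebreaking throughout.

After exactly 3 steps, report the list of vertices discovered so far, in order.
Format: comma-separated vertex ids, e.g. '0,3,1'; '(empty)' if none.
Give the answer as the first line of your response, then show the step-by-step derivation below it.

3,7,1

step 1: discover 3; path=3; order=3
step 2: discover 7; path=3>7; order=3,7
step 3: discover 1; path=3>7>1; order=3,7,1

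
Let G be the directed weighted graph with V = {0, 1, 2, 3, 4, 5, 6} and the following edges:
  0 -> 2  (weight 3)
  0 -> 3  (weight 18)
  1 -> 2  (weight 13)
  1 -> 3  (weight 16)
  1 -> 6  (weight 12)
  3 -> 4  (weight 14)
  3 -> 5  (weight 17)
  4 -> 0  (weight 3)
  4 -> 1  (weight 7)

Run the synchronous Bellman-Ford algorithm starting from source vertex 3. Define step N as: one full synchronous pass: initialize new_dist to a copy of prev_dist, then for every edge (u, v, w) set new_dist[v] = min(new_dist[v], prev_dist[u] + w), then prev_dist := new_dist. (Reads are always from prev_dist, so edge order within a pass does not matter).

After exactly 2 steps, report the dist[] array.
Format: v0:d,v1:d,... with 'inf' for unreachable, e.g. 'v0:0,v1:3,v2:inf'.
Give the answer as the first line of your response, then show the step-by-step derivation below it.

v0:17,v1:21,v2:inf,v3:0,v4:14,v5:17,v6:inf

step 1: dist = v0:inf,v1:inf,v2:inf,v3:0,v4:14,v5:17,v6:inf
step 2: dist = v0:17,v1:21,v2:inf,v3:0,v4:14,v5:17,v6:inf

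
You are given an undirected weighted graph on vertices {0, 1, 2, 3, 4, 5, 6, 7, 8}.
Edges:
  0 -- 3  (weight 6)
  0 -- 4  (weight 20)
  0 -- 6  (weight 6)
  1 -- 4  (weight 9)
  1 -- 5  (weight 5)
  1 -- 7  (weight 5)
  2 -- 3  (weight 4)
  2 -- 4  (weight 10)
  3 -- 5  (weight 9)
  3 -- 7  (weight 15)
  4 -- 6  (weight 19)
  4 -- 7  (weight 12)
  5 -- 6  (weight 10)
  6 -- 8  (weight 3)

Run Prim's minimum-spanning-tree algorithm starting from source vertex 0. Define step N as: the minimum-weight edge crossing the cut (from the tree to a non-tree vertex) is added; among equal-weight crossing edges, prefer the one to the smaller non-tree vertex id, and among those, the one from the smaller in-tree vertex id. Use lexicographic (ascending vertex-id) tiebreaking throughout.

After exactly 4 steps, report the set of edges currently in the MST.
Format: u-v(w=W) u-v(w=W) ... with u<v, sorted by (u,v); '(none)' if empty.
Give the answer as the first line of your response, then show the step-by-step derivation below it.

0-3(w=6) 0-6(w=6) 2-3(w=4) 6-8(w=3)

step 1: add edge 0-3 (w=6); MST = {0-3(w=6)}
step 2: add edge 2-3 (w=4); MST = {0-3(w=6) 2-3(w=4)}
step 3: add edge 0-6 (w=6); MST = {0-3(w=6) 0-6(w=6) 2-3(w=4)}
step 4: add edge 6-8 (w=3); MST = {0-3(w=6) 0-6(w=6) 2-3(w=4) 6-8(w=3)}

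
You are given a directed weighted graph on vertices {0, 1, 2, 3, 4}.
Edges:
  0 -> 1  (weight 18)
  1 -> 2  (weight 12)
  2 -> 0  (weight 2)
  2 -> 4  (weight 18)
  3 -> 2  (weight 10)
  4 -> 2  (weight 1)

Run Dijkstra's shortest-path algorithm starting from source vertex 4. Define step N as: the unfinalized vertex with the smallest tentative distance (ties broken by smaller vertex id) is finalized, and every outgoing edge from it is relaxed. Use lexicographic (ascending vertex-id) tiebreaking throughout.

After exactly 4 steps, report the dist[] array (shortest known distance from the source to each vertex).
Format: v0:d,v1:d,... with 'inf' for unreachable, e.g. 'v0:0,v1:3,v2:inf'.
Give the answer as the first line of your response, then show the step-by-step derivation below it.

v0:3,v1:21,v2:1,v3:inf,v4:0

step 1: dist = v0:inf,v1:inf,v2:1,v3:inf,v4:0
step 2: dist = v0:3,v1:inf,v2:1,v3:inf,v4:0
step 3: dist = v0:3,v1:21,v2:1,v3:inf,v4:0
step 4: dist = v0:3,v1:21,v2:1,v3:inf,v4:0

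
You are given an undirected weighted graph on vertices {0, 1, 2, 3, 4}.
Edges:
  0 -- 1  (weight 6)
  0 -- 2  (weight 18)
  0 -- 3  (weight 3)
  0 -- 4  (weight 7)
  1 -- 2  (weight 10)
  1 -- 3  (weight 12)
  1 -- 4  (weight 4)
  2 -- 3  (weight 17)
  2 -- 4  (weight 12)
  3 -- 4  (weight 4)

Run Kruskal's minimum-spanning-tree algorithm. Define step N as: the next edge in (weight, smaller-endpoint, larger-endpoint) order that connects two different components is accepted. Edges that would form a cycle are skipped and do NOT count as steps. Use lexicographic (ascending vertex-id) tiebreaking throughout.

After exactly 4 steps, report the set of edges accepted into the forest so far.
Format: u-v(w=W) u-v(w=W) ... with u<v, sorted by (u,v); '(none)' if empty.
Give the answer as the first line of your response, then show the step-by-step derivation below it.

0-3(w=3) 1-2(w=10) 1-4(w=4) 3-4(w=4)

step 1: add edge 0-3 (w=3); MST = {0-3(w=3)}
step 2: add edge 1-4 (w=4); MST = {0-3(w=3) 1-4(w=4)}
step 3: add edge 3-4 (w=4); MST = {0-3(w=3) 1-4(w=4) 3-4(w=4)}
step 4: add edge 1-2 (w=10); MST = {0-3(w=3) 1-2(w=10) 1-4(w=4) 3-4(w=4)}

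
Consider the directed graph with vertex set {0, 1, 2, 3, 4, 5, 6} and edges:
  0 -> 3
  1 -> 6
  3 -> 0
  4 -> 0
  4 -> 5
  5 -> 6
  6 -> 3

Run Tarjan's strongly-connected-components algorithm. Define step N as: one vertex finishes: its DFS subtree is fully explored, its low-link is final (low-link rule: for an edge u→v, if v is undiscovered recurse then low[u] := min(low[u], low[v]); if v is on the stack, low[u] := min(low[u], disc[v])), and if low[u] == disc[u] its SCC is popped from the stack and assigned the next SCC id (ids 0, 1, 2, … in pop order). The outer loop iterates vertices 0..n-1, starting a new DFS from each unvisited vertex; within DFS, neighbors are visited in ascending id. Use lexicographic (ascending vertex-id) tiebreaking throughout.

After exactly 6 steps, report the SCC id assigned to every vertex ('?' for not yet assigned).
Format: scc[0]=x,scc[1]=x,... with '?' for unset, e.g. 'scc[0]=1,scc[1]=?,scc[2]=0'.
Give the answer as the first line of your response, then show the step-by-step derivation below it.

scc[0]=0,scc[1]=2,scc[2]=3,scc[3]=0,scc[4]=?,scc[5]=4,scc[6]=1

step 1: low=(low[0]=0,low[1]=?,low[2]=?,low[3]=0,low[4]=?,low[5]=?,low[6]=?); scc=(scc[0]=?,scc[1]=?,scc[2]=?,scc[3]=?,scc[4]=?,scc[5]=?,scc[6]=?)
step 2: low=(low[0]=0,low[1]=?,low[2]=?,low[3]=0,low[4]=?,low[5]=?,low[6]=?); scc=(scc[0]=0,scc[1]=?,scc[2]=?,scc[3]=0,scc[4]=?,scc[5]=?,scc[6]=?)
step 3: low=(low[0]=0,low[1]=2,low[2]=?,low[3]=0,low[4]=?,low[5]=?,low[6]=3); scc=(scc[0]=0,scc[1]=?,scc[2]=?,scc[3]=0,scc[4]=?,scc[5]=?,scc[6]=1)
step 4: low=(low[0]=0,low[1]=2,low[2]=?,low[3]=0,low[4]=?,low[5]=?,low[6]=3); scc=(scc[0]=0,scc[1]=2,scc[2]=?,scc[3]=0,scc[4]=?,scc[5]=?,scc[6]=1)
step 5: low=(low[0]=0,low[1]=2,low[2]=4,low[3]=0,low[4]=?,low[5]=?,low[6]=3); scc=(scc[0]=0,scc[1]=2,scc[2]=3,scc[3]=0,scc[4]=?,scc[5]=?,scc[6]=1)
step 6: low=(low[0]=0,low[1]=2,low[2]=4,low[3]=0,low[4]=5,low[5]=6,low[6]=3); scc=(scc[0]=0,scc[1]=2,scc[2]=3,scc[3]=0,scc[4]=?,scc[5]=4,scc[6]=1)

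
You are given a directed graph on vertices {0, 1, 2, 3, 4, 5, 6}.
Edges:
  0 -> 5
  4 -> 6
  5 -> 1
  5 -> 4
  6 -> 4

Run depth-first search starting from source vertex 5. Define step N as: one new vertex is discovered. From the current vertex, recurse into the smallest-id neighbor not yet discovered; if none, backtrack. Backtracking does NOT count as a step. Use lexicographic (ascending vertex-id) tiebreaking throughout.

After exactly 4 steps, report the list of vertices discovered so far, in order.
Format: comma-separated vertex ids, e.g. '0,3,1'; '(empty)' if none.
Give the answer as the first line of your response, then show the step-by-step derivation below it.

5,1,4,6

step 1: discover 5; path=5; order=5
step 2: discover 1; path=5>1; order=5,1
step 3: discover 4; path=5>4; order=5,1,4
step 4: discover 6; path=5>4>6; order=5,1,4,6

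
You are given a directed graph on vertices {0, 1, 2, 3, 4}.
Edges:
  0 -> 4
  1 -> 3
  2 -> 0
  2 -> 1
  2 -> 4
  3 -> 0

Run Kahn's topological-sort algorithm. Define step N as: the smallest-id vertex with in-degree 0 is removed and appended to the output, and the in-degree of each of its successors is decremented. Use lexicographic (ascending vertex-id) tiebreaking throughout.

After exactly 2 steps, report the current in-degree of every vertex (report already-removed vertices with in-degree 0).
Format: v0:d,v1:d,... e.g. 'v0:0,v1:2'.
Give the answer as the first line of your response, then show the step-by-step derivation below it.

v0:1,v1:0,v2:0,v3:0,v4:1

step 1: output 2; order=[2]; indeg=(1,0,0,1,1)
step 2: output 1; order=[2,1]; indeg=(1,0,0,0,1)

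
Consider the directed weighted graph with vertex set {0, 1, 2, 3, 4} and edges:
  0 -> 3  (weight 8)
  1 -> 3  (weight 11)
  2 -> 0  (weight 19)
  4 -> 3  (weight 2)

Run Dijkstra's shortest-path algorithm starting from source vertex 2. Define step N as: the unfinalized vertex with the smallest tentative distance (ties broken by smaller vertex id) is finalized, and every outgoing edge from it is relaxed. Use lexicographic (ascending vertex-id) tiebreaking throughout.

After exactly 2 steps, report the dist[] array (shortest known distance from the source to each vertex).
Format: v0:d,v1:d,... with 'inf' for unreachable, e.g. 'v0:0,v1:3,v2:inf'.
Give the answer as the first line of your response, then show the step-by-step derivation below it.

v0:19,v1:inf,v2:0,v3:27,v4:inf

step 1: dist = v0:19,v1:inf,v2:0,v3:inf,v4:inf
step 2: dist = v0:19,v1:inf,v2:0,v3:27,v4:inf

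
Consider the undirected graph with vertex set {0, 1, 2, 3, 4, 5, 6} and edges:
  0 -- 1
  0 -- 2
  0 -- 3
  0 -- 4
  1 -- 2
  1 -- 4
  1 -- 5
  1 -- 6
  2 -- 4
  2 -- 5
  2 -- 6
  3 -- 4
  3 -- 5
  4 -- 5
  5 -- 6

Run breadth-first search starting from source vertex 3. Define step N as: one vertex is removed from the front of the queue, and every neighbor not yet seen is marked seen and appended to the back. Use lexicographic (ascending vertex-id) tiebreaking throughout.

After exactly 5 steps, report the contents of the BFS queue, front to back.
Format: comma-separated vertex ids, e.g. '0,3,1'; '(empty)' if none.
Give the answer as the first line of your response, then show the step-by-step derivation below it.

2,6

step 1: dequeue 3; queue=[0,4,5]; order=3
step 2: dequeue 0; queue=[4,5,1,2]; order=3,0
step 3: dequeue 4; queue=[5,1,2]; order=3,0,4
step 4: dequeue 5; queue=[1,2,6]; order=3,0,4,5
step 5: dequeue 1; queue=[2,6]; order=3,0,4,5,1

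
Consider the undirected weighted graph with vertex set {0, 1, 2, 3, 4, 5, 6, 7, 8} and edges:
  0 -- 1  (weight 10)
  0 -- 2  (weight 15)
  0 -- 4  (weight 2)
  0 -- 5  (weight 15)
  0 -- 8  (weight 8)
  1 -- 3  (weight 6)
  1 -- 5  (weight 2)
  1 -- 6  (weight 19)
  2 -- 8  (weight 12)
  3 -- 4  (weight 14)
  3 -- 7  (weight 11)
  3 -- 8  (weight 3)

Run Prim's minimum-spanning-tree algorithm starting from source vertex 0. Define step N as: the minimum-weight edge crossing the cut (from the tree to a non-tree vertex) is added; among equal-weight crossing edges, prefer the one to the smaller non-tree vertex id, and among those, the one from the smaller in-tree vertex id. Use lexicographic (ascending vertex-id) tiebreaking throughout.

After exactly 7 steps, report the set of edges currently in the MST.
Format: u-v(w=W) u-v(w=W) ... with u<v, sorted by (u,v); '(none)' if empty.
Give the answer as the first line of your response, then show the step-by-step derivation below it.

0-4(w=2) 0-8(w=8) 1-3(w=6) 1-5(w=2) 2-8(w=12) 3-7(w=11) 3-8(w=3)

step 1: add edge 0-4 (w=2); MST = {0-4(w=2)}
step 2: add edge 0-8 (w=8); MST = {0-4(w=2) 0-8(w=8)}
step 3: add edge 3-8 (w=3); MST = {0-4(w=2) 0-8(w=8) 3-8(w=3)}
step 4: add edge 1-3 (w=6); MST = {0-4(w=2) 0-8(w=8) 1-3(w=6) 3-8(w=3)}
step 5: add edge 1-5 (w=2); MST = {0-4(w=2) 0-8(w=8) 1-3(w=6) 1-5(w=2) 3-8(w=3)}
step 6: add edge 3-7 (w=11); MST = {0-4(w=2) 0-8(w=8) 1-3(w=6) 1-5(w=2) 3-7(w=11) 3-8(w=3)}
step 7: add edge 2-8 (w=12); MST = {0-4(w=2) 0-8(w=8) 1-3(w=6) 1-5(w=2) 2-8(w=12) 3-7(w=11) 3-8(w=3)}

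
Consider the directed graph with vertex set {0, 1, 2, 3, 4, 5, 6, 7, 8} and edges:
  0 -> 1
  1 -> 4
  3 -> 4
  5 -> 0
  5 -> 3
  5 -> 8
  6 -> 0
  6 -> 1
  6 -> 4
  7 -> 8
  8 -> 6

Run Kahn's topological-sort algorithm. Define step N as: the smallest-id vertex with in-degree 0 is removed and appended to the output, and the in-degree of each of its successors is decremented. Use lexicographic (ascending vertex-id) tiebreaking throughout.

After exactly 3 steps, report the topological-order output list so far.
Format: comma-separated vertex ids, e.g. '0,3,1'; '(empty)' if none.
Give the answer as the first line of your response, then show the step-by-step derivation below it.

2,5,3

step 1: output 2; order=[2]; indeg=(2,2,0,1,3,0,1,0,2)
step 2: output 5; order=[2,5]; indeg=(1,2,0,0,3,0,1,0,1)
step 3: output 3; order=[2,5,3]; indeg=(1,2,0,0,2,0,1,0,1)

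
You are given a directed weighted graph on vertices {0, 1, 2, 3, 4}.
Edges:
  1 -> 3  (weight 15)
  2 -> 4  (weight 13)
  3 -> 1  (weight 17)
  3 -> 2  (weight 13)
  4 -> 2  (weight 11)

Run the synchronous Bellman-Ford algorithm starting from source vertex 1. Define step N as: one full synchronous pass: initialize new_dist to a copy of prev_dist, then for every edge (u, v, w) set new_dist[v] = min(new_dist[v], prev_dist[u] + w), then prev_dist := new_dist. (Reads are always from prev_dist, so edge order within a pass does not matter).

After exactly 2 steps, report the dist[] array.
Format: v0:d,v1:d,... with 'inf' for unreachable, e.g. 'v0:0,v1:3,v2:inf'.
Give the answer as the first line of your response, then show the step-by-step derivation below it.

v0:inf,v1:0,v2:28,v3:15,v4:inf

step 1: dist = v0:inf,v1:0,v2:inf,v3:15,v4:inf
step 2: dist = v0:inf,v1:0,v2:28,v3:15,v4:inf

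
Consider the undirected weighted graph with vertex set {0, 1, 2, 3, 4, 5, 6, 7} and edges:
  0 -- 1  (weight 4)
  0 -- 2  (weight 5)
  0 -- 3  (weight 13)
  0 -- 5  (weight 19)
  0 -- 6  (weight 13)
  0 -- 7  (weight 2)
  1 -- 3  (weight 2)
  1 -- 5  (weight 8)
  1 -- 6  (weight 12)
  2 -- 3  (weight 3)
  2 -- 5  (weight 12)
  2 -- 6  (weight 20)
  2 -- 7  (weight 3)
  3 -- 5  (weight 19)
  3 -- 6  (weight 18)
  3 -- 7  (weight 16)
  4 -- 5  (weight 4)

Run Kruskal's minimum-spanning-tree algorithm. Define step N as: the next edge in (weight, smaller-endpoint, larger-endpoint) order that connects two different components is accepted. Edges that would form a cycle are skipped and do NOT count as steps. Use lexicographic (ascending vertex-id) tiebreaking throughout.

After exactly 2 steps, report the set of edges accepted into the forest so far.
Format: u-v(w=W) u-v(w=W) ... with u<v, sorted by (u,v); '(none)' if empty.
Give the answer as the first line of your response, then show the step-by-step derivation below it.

0-7(w=2) 1-3(w=2)

step 1: add edge 0-7 (w=2); MST = {0-7(w=2)}
step 2: add edge 1-3 (w=2); MST = {0-7(w=2) 1-3(w=2)}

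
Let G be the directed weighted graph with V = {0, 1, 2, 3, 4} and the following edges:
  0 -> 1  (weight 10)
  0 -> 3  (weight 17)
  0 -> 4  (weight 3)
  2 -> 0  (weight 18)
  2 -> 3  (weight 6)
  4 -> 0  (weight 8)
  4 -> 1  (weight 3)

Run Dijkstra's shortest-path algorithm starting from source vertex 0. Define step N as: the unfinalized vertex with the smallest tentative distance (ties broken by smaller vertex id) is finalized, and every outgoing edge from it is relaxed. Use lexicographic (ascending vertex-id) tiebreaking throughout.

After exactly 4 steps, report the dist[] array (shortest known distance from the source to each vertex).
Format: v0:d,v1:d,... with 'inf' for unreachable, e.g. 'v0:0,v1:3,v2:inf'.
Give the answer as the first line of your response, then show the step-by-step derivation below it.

v0:0,v1:6,v2:inf,v3:17,v4:3

step 1: dist = v0:0,v1:10,v2:inf,v3:17,v4:3
step 2: dist = v0:0,v1:6,v2:inf,v3:17,v4:3
step 3: dist = v0:0,v1:6,v2:inf,v3:17,v4:3
step 4: dist = v0:0,v1:6,v2:inf,v3:17,v4:3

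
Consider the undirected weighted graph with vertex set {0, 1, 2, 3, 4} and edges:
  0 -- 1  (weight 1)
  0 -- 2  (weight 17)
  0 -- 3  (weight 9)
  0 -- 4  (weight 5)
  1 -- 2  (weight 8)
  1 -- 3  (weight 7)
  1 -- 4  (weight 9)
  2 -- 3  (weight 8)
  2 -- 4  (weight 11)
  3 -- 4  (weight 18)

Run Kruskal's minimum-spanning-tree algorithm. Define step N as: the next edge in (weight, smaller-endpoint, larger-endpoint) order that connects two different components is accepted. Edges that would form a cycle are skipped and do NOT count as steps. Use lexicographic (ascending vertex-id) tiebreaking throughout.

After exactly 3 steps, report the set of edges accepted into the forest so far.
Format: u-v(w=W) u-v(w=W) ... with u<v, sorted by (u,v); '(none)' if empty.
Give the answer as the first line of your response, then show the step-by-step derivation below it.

0-1(w=1) 0-4(w=5) 1-3(w=7)

step 1: add edge 0-1 (w=1); MST = {0-1(w=1)}
step 2: add edge 0-4 (w=5); MST = {0-1(w=1) 0-4(w=5)}
step 3: add edge 1-3 (w=7); MST = {0-1(w=1) 0-4(w=5) 1-3(w=7)}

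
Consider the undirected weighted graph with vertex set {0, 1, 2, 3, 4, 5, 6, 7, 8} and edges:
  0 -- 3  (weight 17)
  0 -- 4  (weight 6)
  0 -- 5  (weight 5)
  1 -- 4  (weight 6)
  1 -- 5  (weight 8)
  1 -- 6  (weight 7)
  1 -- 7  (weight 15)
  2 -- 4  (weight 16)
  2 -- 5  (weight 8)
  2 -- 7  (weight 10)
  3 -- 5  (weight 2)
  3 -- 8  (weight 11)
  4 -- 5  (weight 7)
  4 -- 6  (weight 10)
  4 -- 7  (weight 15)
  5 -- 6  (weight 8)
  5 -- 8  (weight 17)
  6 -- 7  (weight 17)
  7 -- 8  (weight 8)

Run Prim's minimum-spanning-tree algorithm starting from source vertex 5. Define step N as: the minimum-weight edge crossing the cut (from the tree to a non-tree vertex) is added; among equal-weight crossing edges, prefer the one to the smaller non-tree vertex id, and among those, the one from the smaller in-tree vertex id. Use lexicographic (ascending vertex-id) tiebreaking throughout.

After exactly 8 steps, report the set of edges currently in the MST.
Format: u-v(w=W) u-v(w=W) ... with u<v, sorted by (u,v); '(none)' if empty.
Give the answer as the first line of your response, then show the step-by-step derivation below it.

0-4(w=6) 0-5(w=5) 1-4(w=6) 1-6(w=7) 2-5(w=8) 2-7(w=10) 3-5(w=2) 7-8(w=8)

step 1: add edge 3-5 (w=2); MST = {3-5(w=2)}
step 2: add edge 0-5 (w=5); MST = {0-5(w=5) 3-5(w=2)}
step 3: add edge 0-4 (w=6); MST = {0-4(w=6) 0-5(w=5) 3-5(w=2)}
step 4: add edge 1-4 (w=6); MST = {0-4(w=6) 0-5(w=5) 1-4(w=6) 3-5(w=2)}
step 5: add edge 1-6 (w=7); MST = {0-4(w=6) 0-5(w=5) 1-4(w=6) 1-6(w=7) 3-5(w=2)}
step 6: add edge 2-5 (w=8); MST = {0-4(w=6) 0-5(w=5) 1-4(w=6) 1-6(w=7) 2-5(w=8) 3-5(w=2)}
step 7: add edge 2-7 (w=10); MST = {0-4(w=6) 0-5(w=5) 1-4(w=6) 1-6(w=7) 2-5(w=8) 2-7(w=10) 3-5(w=2)}
step 8: add edge 7-8 (w=8); MST = {0-4(w=6) 0-5(w=5) 1-4(w=6) 1-6(w=7) 2-5(w=8) 2-7(w=10) 3-5(w=2) 7-8(w=8)}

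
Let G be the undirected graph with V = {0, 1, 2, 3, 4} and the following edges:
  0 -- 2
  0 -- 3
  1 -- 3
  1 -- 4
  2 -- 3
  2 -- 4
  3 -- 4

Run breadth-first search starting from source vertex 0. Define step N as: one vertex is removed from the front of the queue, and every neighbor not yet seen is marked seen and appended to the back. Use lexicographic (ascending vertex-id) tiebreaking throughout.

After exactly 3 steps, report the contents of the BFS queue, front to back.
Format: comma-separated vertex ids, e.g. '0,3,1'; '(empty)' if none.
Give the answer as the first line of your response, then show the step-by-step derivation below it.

4,1

step 1: dequeue 0; queue=[2,3]; order=0
step 2: dequeue 2; queue=[3,4]; order=0,2
step 3: dequeue 3; queue=[4,1]; order=0,2,3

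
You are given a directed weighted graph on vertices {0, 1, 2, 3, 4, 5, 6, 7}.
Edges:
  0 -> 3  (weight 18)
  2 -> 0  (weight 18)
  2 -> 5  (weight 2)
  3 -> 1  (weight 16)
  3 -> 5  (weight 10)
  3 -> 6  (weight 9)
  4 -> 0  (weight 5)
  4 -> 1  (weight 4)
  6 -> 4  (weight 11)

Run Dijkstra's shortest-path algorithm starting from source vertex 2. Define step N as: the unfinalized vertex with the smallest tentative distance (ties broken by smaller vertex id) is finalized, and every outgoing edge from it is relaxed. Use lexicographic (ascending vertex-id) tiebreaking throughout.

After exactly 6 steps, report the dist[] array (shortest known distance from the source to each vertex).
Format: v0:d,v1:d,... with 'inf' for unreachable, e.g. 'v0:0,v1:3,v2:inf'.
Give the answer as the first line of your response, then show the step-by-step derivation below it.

v0:18,v1:52,v2:0,v3:36,v4:56,v5:2,v6:45,v7:inf

step 1: dist = v0:18,v1:inf,v2:0,v3:inf,v4:inf,v5:2,v6:inf,v7:inf
step 2: dist = v0:18,v1:inf,v2:0,v3:inf,v4:inf,v5:2,v6:inf,v7:inf
step 3: dist = v0:18,v1:inf,v2:0,v3:36,v4:inf,v5:2,v6:inf,v7:inf
step 4: dist = v0:18,v1:52,v2:0,v3:36,v4:inf,v5:2,v6:45,v7:inf
step 5: dist = v0:18,v1:52,v2:0,v3:36,v4:56,v5:2,v6:45,v7:inf
step 6: dist = v0:18,v1:52,v2:0,v3:36,v4:56,v5:2,v6:45,v7:inf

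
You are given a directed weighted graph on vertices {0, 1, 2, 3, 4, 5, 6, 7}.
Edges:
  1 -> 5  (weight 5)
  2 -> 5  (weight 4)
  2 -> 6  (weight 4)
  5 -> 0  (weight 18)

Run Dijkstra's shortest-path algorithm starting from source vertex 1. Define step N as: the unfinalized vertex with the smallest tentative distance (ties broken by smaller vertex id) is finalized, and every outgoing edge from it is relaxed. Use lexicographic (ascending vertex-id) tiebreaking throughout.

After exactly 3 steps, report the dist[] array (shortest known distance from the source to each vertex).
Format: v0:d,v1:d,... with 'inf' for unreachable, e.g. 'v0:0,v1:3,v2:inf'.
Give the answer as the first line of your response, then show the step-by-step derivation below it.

v0:23,v1:0,v2:inf,v3:inf,v4:inf,v5:5,v6:inf,v7:inf

step 1: dist = v0:inf,v1:0,v2:inf,v3:inf,v4:inf,v5:5,v6:inf,v7:inf
step 2: dist = v0:23,v1:0,v2:inf,v3:inf,v4:inf,v5:5,v6:inf,v7:inf
step 3: dist = v0:23,v1:0,v2:inf,v3:inf,v4:inf,v5:5,v6:inf,v7:inf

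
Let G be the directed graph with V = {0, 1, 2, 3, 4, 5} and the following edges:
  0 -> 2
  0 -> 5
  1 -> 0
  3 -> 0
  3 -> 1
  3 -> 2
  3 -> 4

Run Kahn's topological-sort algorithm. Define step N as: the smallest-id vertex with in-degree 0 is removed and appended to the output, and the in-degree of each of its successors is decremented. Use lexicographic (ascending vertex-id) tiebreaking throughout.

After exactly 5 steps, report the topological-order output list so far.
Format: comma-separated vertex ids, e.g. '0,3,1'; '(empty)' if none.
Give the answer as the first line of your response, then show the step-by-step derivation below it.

3,1,0,2,4

step 1: output 3; order=[3]; indeg=(1,0,1,0,0,1)
step 2: output 1; order=[3,1]; indeg=(0,0,1,0,0,1)
step 3: output 0; order=[3,1,0]; indeg=(0,0,0,0,0,0)
step 4: output 2; order=[3,1,0,2]; indeg=(0,0,0,0,0,0)
step 5: output 4; order=[3,1,0,2,4]; indeg=(0,0,0,0,0,0)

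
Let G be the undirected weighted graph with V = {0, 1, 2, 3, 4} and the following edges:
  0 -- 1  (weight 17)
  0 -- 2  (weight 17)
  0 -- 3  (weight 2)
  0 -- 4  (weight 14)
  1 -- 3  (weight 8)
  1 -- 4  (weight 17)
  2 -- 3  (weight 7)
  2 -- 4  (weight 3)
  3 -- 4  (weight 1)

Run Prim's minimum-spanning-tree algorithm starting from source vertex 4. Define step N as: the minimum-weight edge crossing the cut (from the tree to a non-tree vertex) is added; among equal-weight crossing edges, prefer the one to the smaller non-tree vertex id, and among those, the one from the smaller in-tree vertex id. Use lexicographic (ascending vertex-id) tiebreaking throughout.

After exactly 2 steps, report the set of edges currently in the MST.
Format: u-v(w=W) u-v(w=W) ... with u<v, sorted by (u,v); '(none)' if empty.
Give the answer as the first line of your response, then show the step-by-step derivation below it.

0-3(w=2) 3-4(w=1)

step 1: add edge 3-4 (w=1); MST = {3-4(w=1)}
step 2: add edge 0-3 (w=2); MST = {0-3(w=2) 3-4(w=1)}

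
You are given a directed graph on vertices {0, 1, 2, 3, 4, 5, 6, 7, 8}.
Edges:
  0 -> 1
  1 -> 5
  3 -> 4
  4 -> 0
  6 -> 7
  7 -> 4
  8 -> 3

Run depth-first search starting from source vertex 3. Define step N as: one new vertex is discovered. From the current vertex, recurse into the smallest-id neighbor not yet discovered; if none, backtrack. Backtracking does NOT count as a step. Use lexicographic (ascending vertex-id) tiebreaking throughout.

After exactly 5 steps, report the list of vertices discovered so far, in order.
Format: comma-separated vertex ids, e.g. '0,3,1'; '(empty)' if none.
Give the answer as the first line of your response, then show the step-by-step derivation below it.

3,4,0,1,5

step 1: discover 3; path=3; order=3
step 2: discover 4; path=3>4; order=3,4
step 3: discover 0; path=3>4>0; order=3,4,0
step 4: discover 1; path=3>4>0>1; order=3,4,0,1
step 5: discover 5; path=3>4>0>1>5; order=3,4,0,1,5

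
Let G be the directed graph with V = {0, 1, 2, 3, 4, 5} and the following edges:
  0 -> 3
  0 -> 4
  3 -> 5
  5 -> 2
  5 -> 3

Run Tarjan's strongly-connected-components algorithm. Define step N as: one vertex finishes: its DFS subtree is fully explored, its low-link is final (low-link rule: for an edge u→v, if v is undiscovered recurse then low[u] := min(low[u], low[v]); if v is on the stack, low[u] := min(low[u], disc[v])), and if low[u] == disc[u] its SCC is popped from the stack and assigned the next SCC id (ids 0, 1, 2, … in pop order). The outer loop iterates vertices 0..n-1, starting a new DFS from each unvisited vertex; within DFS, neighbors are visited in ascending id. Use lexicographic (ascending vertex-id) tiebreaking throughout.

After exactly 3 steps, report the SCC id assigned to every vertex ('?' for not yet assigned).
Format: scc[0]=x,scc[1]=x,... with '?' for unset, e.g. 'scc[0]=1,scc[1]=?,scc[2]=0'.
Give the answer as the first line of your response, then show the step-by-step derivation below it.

scc[0]=?,scc[1]=?,scc[2]=0,scc[3]=1,scc[4]=?,scc[5]=1

step 1: low=(low[0]=0,low[1]=?,low[2]=3,low[3]=1,low[4]=?,low[5]=2); scc=(scc[0]=?,scc[1]=?,scc[2]=0,scc[3]=?,scc[4]=?,scc[5]=?)
step 2: low=(low[0]=0,low[1]=?,low[2]=3,low[3]=1,low[4]=?,low[5]=1); scc=(scc[0]=?,scc[1]=?,scc[2]=0,scc[3]=?,scc[4]=?,scc[5]=?)
step 3: low=(low[0]=0,low[1]=?,low[2]=3,low[3]=1,low[4]=?,low[5]=1); scc=(scc[0]=?,scc[1]=?,scc[2]=0,scc[3]=1,scc[4]=?,scc[5]=1)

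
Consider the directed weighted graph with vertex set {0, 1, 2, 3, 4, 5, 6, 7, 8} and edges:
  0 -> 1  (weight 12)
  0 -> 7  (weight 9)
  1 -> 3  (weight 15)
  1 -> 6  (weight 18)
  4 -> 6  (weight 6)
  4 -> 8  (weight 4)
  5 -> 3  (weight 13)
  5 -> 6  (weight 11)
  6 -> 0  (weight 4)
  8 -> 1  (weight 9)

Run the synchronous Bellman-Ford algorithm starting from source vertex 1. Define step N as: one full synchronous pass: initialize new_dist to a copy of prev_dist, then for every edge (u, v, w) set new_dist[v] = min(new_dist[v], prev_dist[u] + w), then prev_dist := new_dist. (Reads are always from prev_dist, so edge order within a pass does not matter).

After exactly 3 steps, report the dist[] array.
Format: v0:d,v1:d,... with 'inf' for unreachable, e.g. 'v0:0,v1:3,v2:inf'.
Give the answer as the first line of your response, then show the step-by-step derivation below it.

v0:22,v1:0,v2:inf,v3:15,v4:inf,v5:inf,v6:18,v7:31,v8:inf

step 1: dist = v0:inf,v1:0,v2:inf,v3:15,v4:inf,v5:inf,v6:18,v7:inf,v8:inf
step 2: dist = v0:22,v1:0,v2:inf,v3:15,v4:inf,v5:inf,v6:18,v7:inf,v8:inf
step 3: dist = v0:22,v1:0,v2:inf,v3:15,v4:inf,v5:inf,v6:18,v7:31,v8:inf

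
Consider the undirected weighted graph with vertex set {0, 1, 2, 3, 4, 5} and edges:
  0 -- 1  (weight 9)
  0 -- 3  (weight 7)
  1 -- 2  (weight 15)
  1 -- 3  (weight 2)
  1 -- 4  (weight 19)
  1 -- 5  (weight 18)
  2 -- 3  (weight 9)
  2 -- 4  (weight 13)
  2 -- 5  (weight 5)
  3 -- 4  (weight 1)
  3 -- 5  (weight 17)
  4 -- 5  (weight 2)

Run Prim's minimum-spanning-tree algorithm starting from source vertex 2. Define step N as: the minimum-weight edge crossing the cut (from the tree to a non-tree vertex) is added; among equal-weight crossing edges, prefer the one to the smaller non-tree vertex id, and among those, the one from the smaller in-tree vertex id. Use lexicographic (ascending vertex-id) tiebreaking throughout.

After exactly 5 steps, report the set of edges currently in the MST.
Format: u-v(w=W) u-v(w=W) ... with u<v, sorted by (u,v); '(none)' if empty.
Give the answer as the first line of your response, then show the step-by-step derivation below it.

0-3(w=7) 1-3(w=2) 2-5(w=5) 3-4(w=1) 4-5(w=2)

step 1: add edge 2-5 (w=5); MST = {2-5(w=5)}
step 2: add edge 4-5 (w=2); MST = {2-5(w=5) 4-5(w=2)}
step 3: add edge 3-4 (w=1); MST = {2-5(w=5) 3-4(w=1) 4-5(w=2)}
step 4: add edge 1-3 (w=2); MST = {1-3(w=2) 2-5(w=5) 3-4(w=1) 4-5(w=2)}
step 5: add edge 0-3 (w=7); MST = {0-3(w=7) 1-3(w=2) 2-5(w=5) 3-4(w=1) 4-5(w=2)}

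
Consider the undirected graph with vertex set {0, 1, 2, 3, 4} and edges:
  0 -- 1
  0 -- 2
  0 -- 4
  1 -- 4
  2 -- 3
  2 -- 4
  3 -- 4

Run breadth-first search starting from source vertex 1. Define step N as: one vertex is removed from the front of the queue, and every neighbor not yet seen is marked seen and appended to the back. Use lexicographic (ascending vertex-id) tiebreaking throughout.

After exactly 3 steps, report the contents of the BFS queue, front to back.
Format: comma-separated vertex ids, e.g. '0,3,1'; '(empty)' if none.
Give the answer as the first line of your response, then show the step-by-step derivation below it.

2,3

step 1: dequeue 1; queue=[0,4]; order=1
step 2: dequeue 0; queue=[4,2]; order=1,0
step 3: dequeue 4; queue=[2,3]; order=1,0,4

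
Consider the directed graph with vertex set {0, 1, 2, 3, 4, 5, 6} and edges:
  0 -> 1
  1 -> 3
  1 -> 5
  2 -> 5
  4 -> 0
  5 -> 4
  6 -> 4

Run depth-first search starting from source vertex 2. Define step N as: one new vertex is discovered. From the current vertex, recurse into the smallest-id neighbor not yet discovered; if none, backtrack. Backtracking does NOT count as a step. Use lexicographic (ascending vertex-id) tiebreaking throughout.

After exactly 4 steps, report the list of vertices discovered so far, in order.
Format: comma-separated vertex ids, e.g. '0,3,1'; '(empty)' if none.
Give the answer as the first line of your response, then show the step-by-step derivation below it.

2,5,4,0

step 1: discover 2; path=2; order=2
step 2: discover 5; path=2>5; order=2,5
step 3: discover 4; path=2>5>4; order=2,5,4
step 4: discover 0; path=2>5>4>0; order=2,5,4,0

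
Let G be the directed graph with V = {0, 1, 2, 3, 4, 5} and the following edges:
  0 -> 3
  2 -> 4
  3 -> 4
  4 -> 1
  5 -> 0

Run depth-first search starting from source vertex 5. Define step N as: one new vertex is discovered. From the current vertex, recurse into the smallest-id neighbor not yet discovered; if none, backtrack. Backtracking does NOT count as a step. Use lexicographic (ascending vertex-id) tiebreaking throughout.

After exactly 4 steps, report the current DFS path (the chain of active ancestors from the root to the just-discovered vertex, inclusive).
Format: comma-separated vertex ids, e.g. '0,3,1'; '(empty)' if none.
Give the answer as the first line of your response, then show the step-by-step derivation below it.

5,0,3,4

step 1: discover 5; path=5; order=5
step 2: discover 0; path=5>0; order=5,0
step 3: discover 3; path=5>0>3; order=5,0,3
step 4: discover 4; path=5>0>3>4; order=5,0,3,4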